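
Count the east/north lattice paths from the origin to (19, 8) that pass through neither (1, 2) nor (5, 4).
Number of paths = 1568427

Inclusion–exclusion. Total paths: C(27, 19) = 2220075. Through P₁: C(3, 1)·C(24, 18) = 403788. Through P₂: C(9, 5)·C(18, 14) = 385560. Since P₁ is strictly southwest of P₂, a monotone path through both must visit P₁ then P₂; paths through both = C(3, 1)·C(6, 4)·C(18, 14) = 137700. Avoid both = 2220075 − 403788 − 385560 + 137700 = 1568427.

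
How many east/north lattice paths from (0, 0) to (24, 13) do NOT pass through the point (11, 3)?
Number of paths = 3146027276

Total paths from (0, 0) to (24, 13): C(37, 24) = 3562467300. Paths through (11, 3): (paths (0, 0) → (11, 3)) × (paths (11, 3) → (24, 13)) = C(14, 11) · C(23, 13) = 364 · 1144066 = 416440024. Avoidance count = 3562467300 − 416440024 = 3146027276.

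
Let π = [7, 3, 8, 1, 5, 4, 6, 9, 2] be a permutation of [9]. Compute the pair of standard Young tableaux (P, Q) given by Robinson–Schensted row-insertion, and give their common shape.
P = [1, 2, 6, 9] / [3, 4] / [5, 8] / [7];  Q = [1, 3, 7, 8] / [2, 5] / [4, 6] / [9];  common shape = (4, 2, 2, 1)

Row-insert the values π_1, π_2, … into P one at a time, bumping the leftmost entry strictly greater than the inserted value down to the next row. The recording tableau Q records, in position (i, j), the step at which that cell was added to P.
  Insert 7 (step 1): P = [7];  Q = [1]
  Insert 3 (step 2): P = [3] / [7];  Q = [1] / [2]
  Insert 8 (step 3): P = [3, 8] / [7];  Q = [1, 3] / [2]
  Insert 1 (step 4): P = [1, 8] / [3] / [7];  Q = [1, 3] / [2] / [4]
  Insert 5 (step 5): P = [1, 5] / [3, 8] / [7];  Q = [1, 3] / [2, 5] / [4]
  Insert 4 (step 6): P = [1, 4] / [3, 5] / [7, 8];  Q = [1, 3] / [2, 5] / [4, 6]
  Insert 6 (step 7): P = [1, 4, 6] / [3, 5] / [7, 8];  Q = [1, 3, 7] / [2, 5] / [4, 6]
  Insert 9 (step 8): P = [1, 4, 6, 9] / [3, 5] / [7, 8];  Q = [1, 3, 7, 8] / [2, 5] / [4, 6]
  Insert 2 (step 9): P = [1, 2, 6, 9] / [3, 4] / [5, 8] / [7];  Q = [1, 3, 7, 8] / [2, 5] / [4, 6] / [9]
Final shape: (4, 2, 2, 1).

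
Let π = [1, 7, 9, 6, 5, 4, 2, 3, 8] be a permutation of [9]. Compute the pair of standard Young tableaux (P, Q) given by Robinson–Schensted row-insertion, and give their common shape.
P = [1, 2, 3, 8] / [4, 9] / [5] / [6] / [7];  Q = [1, 2, 3, 9] / [4, 8] / [5] / [6] / [7];  common shape = (4, 2, 1, 1, 1)

Row-insert the values π_1, π_2, … into P one at a time, bumping the leftmost entry strictly greater than the inserted value down to the next row. The recording tableau Q records, in position (i, j), the step at which that cell was added to P.
  Insert 1 (step 1): P = [1];  Q = [1]
  Insert 7 (step 2): P = [1, 7];  Q = [1, 2]
  Insert 9 (step 3): P = [1, 7, 9];  Q = [1, 2, 3]
  Insert 6 (step 4): P = [1, 6, 9] / [7];  Q = [1, 2, 3] / [4]
  Insert 5 (step 5): P = [1, 5, 9] / [6] / [7];  Q = [1, 2, 3] / [4] / [5]
  Insert 4 (step 6): P = [1, 4, 9] / [5] / [6] / [7];  Q = [1, 2, 3] / [4] / [5] / [6]
  Insert 2 (step 7): P = [1, 2, 9] / [4] / [5] / [6] / [7];  Q = [1, 2, 3] / [4] / [5] / [6] / [7]
  Insert 3 (step 8): P = [1, 2, 3] / [4, 9] / [5] / [6] / [7];  Q = [1, 2, 3] / [4, 8] / [5] / [6] / [7]
  Insert 8 (step 9): P = [1, 2, 3, 8] / [4, 9] / [5] / [6] / [7];  Q = [1, 2, 3, 9] / [4, 8] / [5] / [6] / [7]
Final shape: (4, 2, 1, 1, 1).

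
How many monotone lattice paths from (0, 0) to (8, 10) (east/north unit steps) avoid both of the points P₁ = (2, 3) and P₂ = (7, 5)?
Number of paths = 23106

Inclusion–exclusion. Total paths: C(18, 8) = 43758. Through P₁: C(5, 2)·C(13, 6) = 17160. Through P₂: C(12, 7)·C(6, 1) = 4752. Since P₁ is strictly southwest of P₂, a monotone path through both must visit P₁ then P₂; paths through both = C(5, 2)·C(7, 5)·C(6, 1) = 1260. Avoid both = 43758 − 17160 − 4752 + 1260 = 23106.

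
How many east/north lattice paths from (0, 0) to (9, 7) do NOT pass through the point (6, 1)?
Number of paths = 10852

Total paths from (0, 0) to (9, 7): C(16, 9) = 11440. Paths through (6, 1): (paths (0, 0) → (6, 1)) × (paths (6, 1) → (9, 7)) = C(7, 6) · C(9, 3) = 7 · 84 = 588. Avoidance count = 11440 − 588 = 10852.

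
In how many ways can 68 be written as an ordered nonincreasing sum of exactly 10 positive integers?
p(68, 10 parts) = 157564

Partitions of n into exactly k parts are in bijection with partitions of n − k into at most k parts (subtract 1 from each part). So p(68, exactly 10) = p(58, parts ≤ 10). Computing via the recurrence p(m, j) = p(m, j−1) + p(m−j, j) gives 157564.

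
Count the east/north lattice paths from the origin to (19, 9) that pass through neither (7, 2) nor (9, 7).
Number of paths = 4387788

Inclusion–exclusion. Total paths: C(28, 19) = 6906900. Through P₁: C(9, 7)·C(19, 12) = 1813968. Through P₂: C(16, 9)·C(12, 10) = 755040. Since P₁ is strictly southwest of P₂, a monotone path through both must visit P₁ then P₂; paths through both = C(9, 7)·C(7, 2)·C(12, 10) = 49896. Avoid both = 6906900 − 1813968 − 755040 + 49896 = 4387788.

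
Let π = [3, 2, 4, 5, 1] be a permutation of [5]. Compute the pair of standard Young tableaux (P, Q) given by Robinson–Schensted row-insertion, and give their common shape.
P = [1, 4, 5] / [2] / [3];  Q = [1, 3, 4] / [2] / [5];  common shape = (3, 1, 1)

Row-insert the values π_1, π_2, … into P one at a time, bumping the leftmost entry strictly greater than the inserted value down to the next row. The recording tableau Q records, in position (i, j), the step at which that cell was added to P.
  Insert 3 (step 1): P = [3];  Q = [1]
  Insert 2 (step 2): P = [2] / [3];  Q = [1] / [2]
  Insert 4 (step 3): P = [2, 4] / [3];  Q = [1, 3] / [2]
  Insert 5 (step 4): P = [2, 4, 5] / [3];  Q = [1, 3, 4] / [2]
  Insert 1 (step 5): P = [1, 4, 5] / [2] / [3];  Q = [1, 3, 4] / [2] / [5]
Final shape: (3, 1, 1).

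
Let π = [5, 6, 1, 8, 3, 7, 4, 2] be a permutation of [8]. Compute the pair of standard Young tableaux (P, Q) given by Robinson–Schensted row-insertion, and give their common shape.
P = [1, 2, 4] / [3, 6, 7] / [5] / [8];  Q = [1, 2, 4] / [3, 5, 6] / [7] / [8];  common shape = (3, 3, 1, 1)

Row-insert the values π_1, π_2, … into P one at a time, bumping the leftmost entry strictly greater than the inserted value down to the next row. The recording tableau Q records, in position (i, j), the step at which that cell was added to P.
  Insert 5 (step 1): P = [5];  Q = [1]
  Insert 6 (step 2): P = [5, 6];  Q = [1, 2]
  Insert 1 (step 3): P = [1, 6] / [5];  Q = [1, 2] / [3]
  Insert 8 (step 4): P = [1, 6, 8] / [5];  Q = [1, 2, 4] / [3]
  Insert 3 (step 5): P = [1, 3, 8] / [5, 6];  Q = [1, 2, 4] / [3, 5]
  Insert 7 (step 6): P = [1, 3, 7] / [5, 6, 8];  Q = [1, 2, 4] / [3, 5, 6]
  Insert 4 (step 7): P = [1, 3, 4] / [5, 6, 7] / [8];  Q = [1, 2, 4] / [3, 5, 6] / [7]
  Insert 2 (step 8): P = [1, 2, 4] / [3, 6, 7] / [5] / [8];  Q = [1, 2, 4] / [3, 5, 6] / [7] / [8]
Final shape: (3, 3, 1, 1).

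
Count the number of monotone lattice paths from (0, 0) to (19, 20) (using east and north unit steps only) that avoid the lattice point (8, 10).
Number of paths = 53489117682

Total paths from (0, 0) to (19, 20): C(39, 19) = 68923264410. Paths through (8, 10): (paths (0, 0) → (8, 10)) × (paths (8, 10) → (19, 20)) = C(18, 8) · C(21, 11) = 43758 · 352716 = 15434146728. Avoidance count = 68923264410 − 15434146728 = 53489117682.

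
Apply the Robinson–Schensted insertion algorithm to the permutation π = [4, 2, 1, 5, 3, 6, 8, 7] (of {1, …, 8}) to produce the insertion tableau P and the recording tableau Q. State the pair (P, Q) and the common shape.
P = [1, 3, 6, 7] / [2, 5, 8] / [4];  Q = [1, 4, 6, 7] / [2, 5, 8] / [3];  common shape = (4, 3, 1)

Row-insert the values π_1, π_2, … into P one at a time, bumping the leftmost entry strictly greater than the inserted value down to the next row. The recording tableau Q records, in position (i, j), the step at which that cell was added to P.
  Insert 4 (step 1): P = [4];  Q = [1]
  Insert 2 (step 2): P = [2] / [4];  Q = [1] / [2]
  Insert 1 (step 3): P = [1] / [2] / [4];  Q = [1] / [2] / [3]
  Insert 5 (step 4): P = [1, 5] / [2] / [4];  Q = [1, 4] / [2] / [3]
  Insert 3 (step 5): P = [1, 3] / [2, 5] / [4];  Q = [1, 4] / [2, 5] / [3]
  Insert 6 (step 6): P = [1, 3, 6] / [2, 5] / [4];  Q = [1, 4, 6] / [2, 5] / [3]
  Insert 8 (step 7): P = [1, 3, 6, 8] / [2, 5] / [4];  Q = [1, 4, 6, 7] / [2, 5] / [3]
  Insert 7 (step 8): P = [1, 3, 6, 7] / [2, 5, 8] / [4];  Q = [1, 4, 6, 7] / [2, 5, 8] / [3]
Final shape: (4, 3, 1).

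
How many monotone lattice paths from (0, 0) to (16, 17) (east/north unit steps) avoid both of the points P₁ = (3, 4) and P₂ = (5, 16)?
Number of paths = 802576142

Inclusion–exclusion. Total paths: C(33, 16) = 1166803110. Through P₁: C(7, 3)·C(26, 13) = 364021000. Through P₂: C(21, 5)·C(12, 11) = 244188. Since P₁ is strictly southwest of P₂, a monotone path through both must visit P₁ then P₂; paths through both = C(7, 3)·C(14, 2)·C(12, 11) = 38220. Avoid both = 1166803110 − 364021000 − 244188 + 38220 = 802576142.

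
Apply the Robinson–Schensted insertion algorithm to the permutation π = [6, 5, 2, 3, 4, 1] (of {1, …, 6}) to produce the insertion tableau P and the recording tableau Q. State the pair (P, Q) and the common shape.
P = [1, 3, 4] / [2] / [5] / [6];  Q = [1, 4, 5] / [2] / [3] / [6];  common shape = (3, 1, 1, 1)

Row-insert the values π_1, π_2, … into P one at a time, bumping the leftmost entry strictly greater than the inserted value down to the next row. The recording tableau Q records, in position (i, j), the step at which that cell was added to P.
  Insert 6 (step 1): P = [6];  Q = [1]
  Insert 5 (step 2): P = [5] / [6];  Q = [1] / [2]
  Insert 2 (step 3): P = [2] / [5] / [6];  Q = [1] / [2] / [3]
  Insert 3 (step 4): P = [2, 3] / [5] / [6];  Q = [1, 4] / [2] / [3]
  Insert 4 (step 5): P = [2, 3, 4] / [5] / [6];  Q = [1, 4, 5] / [2] / [3]
  Insert 1 (step 6): P = [1, 3, 4] / [2] / [5] / [6];  Q = [1, 4, 5] / [2] / [3] / [6]
Final shape: (3, 1, 1, 1).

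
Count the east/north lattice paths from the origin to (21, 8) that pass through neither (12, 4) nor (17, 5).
Number of paths = 2451355

Inclusion–exclusion. Total paths: C(29, 21) = 4292145. Through P₁: C(16, 12)·C(13, 9) = 1301300. Through P₂: C(22, 17)·C(7, 4) = 921690. Since P₁ is strictly southwest of P₂, a monotone path through both must visit P₁ then P₂; paths through both = C(16, 12)·C(6, 5)·C(7, 4) = 382200. Avoid both = 4292145 − 1301300 − 921690 + 382200 = 2451355.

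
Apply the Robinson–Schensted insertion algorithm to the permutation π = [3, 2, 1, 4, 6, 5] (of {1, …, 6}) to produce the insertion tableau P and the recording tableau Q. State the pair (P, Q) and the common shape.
P = [1, 4, 5] / [2, 6] / [3];  Q = [1, 4, 5] / [2, 6] / [3];  common shape = (3, 2, 1)

Row-insert the values π_1, π_2, … into P one at a time, bumping the leftmost entry strictly greater than the inserted value down to the next row. The recording tableau Q records, in position (i, j), the step at which that cell was added to P.
  Insert 3 (step 1): P = [3];  Q = [1]
  Insert 2 (step 2): P = [2] / [3];  Q = [1] / [2]
  Insert 1 (step 3): P = [1] / [2] / [3];  Q = [1] / [2] / [3]
  Insert 4 (step 4): P = [1, 4] / [2] / [3];  Q = [1, 4] / [2] / [3]
  Insert 6 (step 5): P = [1, 4, 6] / [2] / [3];  Q = [1, 4, 5] / [2] / [3]
  Insert 5 (step 6): P = [1, 4, 5] / [2, 6] / [3];  Q = [1, 4, 5] / [2, 6] / [3]
Final shape: (3, 2, 1).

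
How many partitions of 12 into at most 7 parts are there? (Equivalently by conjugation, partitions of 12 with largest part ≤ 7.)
p(12, parts ≤ 7) = 65

Partitions of 12 with all parts ≤ 7: 7+5, 7+4+1, 7+3+2, 7+3+1+1, 7+2+2+1, 7+2+1+1+1, 7+1+1+1+1+1, 6+6, 6+5+1, 6+4+2, 6+4+1+1, 6+3+3, 6+3+2+1, 6+3+1+1+1, 6+2+2+2, 6+2+2+1+1, 6+2+1+1+1+1, 6+1+1+1+1+1+1, 5+5+2, 5+5+1+1, 5+4+3, 5+4+2+1, 5+4+1+1+1, 5+3+3+1, 5+3+2+2, 5+3+2+1+1, 5+3+1+1+1+1, 5+2+2+2+1, 5+2+2+1+1+1, 5+2+1+1+1+1+1, … (65 total). Count = 65.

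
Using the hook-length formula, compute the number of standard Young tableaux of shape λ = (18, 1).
# SYT of shape (18, 1) = 18

Hook-length formula: f^λ = n! / Π hook(c), product over all cells c of the Young diagram. For λ = (18, 1), n = 19 boxes. Hook lengths by row (left-to-right, top-to-bottom): [19, 17, 16, 15, 14, 13, 12, 11, 10, 9, 8, 7, 6, 5, 4, 3, 2, 1]; [1]. Product of hooks = 6758061133824000. So f^λ = 19! / 6758061133824000 = 121645100408832000 / 6758061133824000 = 18.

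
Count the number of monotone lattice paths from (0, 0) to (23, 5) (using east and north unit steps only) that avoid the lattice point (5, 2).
Number of paths = 70350

Total paths from (0, 0) to (23, 5): C(28, 23) = 98280. Paths through (5, 2): (paths (0, 0) → (5, 2)) × (paths (5, 2) → (23, 5)) = C(7, 5) · C(21, 18) = 21 · 1330 = 27930. Avoidance count = 98280 − 27930 = 70350.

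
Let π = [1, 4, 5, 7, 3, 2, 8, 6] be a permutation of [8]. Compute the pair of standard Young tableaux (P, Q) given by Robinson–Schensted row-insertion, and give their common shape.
P = [1, 2, 5, 6, 8] / [3, 7] / [4];  Q = [1, 2, 3, 4, 7] / [5, 8] / [6];  common shape = (5, 2, 1)

Row-insert the values π_1, π_2, … into P one at a time, bumping the leftmost entry strictly greater than the inserted value down to the next row. The recording tableau Q records, in position (i, j), the step at which that cell was added to P.
  Insert 1 (step 1): P = [1];  Q = [1]
  Insert 4 (step 2): P = [1, 4];  Q = [1, 2]
  Insert 5 (step 3): P = [1, 4, 5];  Q = [1, 2, 3]
  Insert 7 (step 4): P = [1, 4, 5, 7];  Q = [1, 2, 3, 4]
  Insert 3 (step 5): P = [1, 3, 5, 7] / [4];  Q = [1, 2, 3, 4] / [5]
  Insert 2 (step 6): P = [1, 2, 5, 7] / [3] / [4];  Q = [1, 2, 3, 4] / [5] / [6]
  Insert 8 (step 7): P = [1, 2, 5, 7, 8] / [3] / [4];  Q = [1, 2, 3, 4, 7] / [5] / [6]
  Insert 6 (step 8): P = [1, 2, 5, 6, 8] / [3, 7] / [4];  Q = [1, 2, 3, 4, 7] / [5, 8] / [6]
Final shape: (5, 2, 1).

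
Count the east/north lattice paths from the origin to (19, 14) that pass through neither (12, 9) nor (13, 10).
Number of paths = 469213380

Inclusion–exclusion. Total paths: C(33, 19) = 818809200. Through P₁: C(21, 12)·C(12, 7) = 232792560. Through P₂: C(23, 13)·C(10, 6) = 240253860. Since P₁ is strictly southwest of P₂, a monotone path through both must visit P₁ then P₂; paths through both = C(21, 12)·C(2, 1)·C(10, 6) = 123450600. Avoid both = 818809200 − 232792560 − 240253860 + 123450600 = 469213380.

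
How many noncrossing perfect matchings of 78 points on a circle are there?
C_39 = 680425371729975800390

These noncrossing handshakes are counted by the Catalan number C_n = (1/(n + 1)) · C(2n, n). For n = 39: C_39 = (1/40) · C(78, 39) = 27217014869199032015600/40 = 680425371729975800390.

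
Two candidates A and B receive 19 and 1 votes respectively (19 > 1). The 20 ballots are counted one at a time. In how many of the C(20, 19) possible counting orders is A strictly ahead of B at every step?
Strict-lead orderings = 18

Total orderings of the 20 votes with 19 for A: C(20, 19) = 20. By the Bertrand ballot formula (Cycle Lemma / reflection principle), the number of orderings in which A is strictly ahead of B throughout is (p − q)/(p + q) · C(p + q, p) = (19 − 1)/(19 + 1) · 20 = 18.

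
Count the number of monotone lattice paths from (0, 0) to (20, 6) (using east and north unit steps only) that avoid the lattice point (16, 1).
Number of paths = 228088

Total paths from (0, 0) to (20, 6): C(26, 20) = 230230. Paths through (16, 1): (paths (0, 0) → (16, 1)) × (paths (16, 1) → (20, 6)) = C(17, 16) · C(9, 4) = 17 · 126 = 2142. Avoidance count = 230230 − 2142 = 228088.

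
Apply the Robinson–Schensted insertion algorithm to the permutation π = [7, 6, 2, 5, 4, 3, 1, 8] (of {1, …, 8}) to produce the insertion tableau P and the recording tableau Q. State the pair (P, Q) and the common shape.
P = [1, 3, 8] / [2] / [4] / [5] / [6] / [7];  Q = [1, 4, 8] / [2] / [3] / [5] / [6] / [7];  common shape = (3, 1, 1, 1, 1, 1)

Row-insert the values π_1, π_2, … into P one at a time, bumping the leftmost entry strictly greater than the inserted value down to the next row. The recording tableau Q records, in position (i, j), the step at which that cell was added to P.
  Insert 7 (step 1): P = [7];  Q = [1]
  Insert 6 (step 2): P = [6] / [7];  Q = [1] / [2]
  Insert 2 (step 3): P = [2] / [6] / [7];  Q = [1] / [2] / [3]
  Insert 5 (step 4): P = [2, 5] / [6] / [7];  Q = [1, 4] / [2] / [3]
  Insert 4 (step 5): P = [2, 4] / [5] / [6] / [7];  Q = [1, 4] / [2] / [3] / [5]
  Insert 3 (step 6): P = [2, 3] / [4] / [5] / [6] / [7];  Q = [1, 4] / [2] / [3] / [5] / [6]
  Insert 1 (step 7): P = [1, 3] / [2] / [4] / [5] / [6] / [7];  Q = [1, 4] / [2] / [3] / [5] / [6] / [7]
  Insert 8 (step 8): P = [1, 3, 8] / [2] / [4] / [5] / [6] / [7];  Q = [1, 4, 8] / [2] / [3] / [5] / [6] / [7]
Final shape: (3, 1, 1, 1, 1, 1).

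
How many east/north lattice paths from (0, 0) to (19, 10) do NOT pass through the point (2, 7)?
Number of paths = 19988970

Total paths from (0, 0) to (19, 10): C(29, 19) = 20030010. Paths through (2, 7): (paths (0, 0) → (2, 7)) × (paths (2, 7) → (19, 10)) = C(9, 2) · C(20, 17) = 36 · 1140 = 41040. Avoidance count = 20030010 − 41040 = 19988970.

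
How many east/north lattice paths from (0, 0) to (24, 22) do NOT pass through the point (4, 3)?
Number of paths = 5478056859600

Total paths from (0, 0) to (24, 22): C(46, 24) = 7890371113950. Paths through (4, 3): (paths (0, 0) → (4, 3)) × (paths (4, 3) → (24, 22)) = C(7, 4) · C(39, 20) = 35 · 68923264410 = 2412314254350. Avoidance count = 7890371113950 − 2412314254350 = 5478056859600.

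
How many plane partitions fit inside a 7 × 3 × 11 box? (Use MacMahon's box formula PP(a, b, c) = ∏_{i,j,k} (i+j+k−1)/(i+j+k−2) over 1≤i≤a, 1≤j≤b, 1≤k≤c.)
PP(7, 3, 11) = 431621592480

Evaluate the triple product over i = 1..7, j = 1..3, k = 1..11. The factors are (2/1) · (3/2) · (4/3) · (5/4) · (6/5) · (7/6) · (8/7) · (9/8) · … (231 factors total). The numerators and denominators telescope so the product is an integer; carrying out the multiplication exactly gives PP(7, 3, 11) = 431621592480.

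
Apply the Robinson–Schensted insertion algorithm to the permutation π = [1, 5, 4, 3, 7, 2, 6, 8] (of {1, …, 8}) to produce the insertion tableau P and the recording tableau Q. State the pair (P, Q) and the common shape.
P = [1, 2, 6, 8] / [3, 7] / [4] / [5];  Q = [1, 2, 5, 8] / [3, 7] / [4] / [6];  common shape = (4, 2, 1, 1)

Row-insert the values π_1, π_2, … into P one at a time, bumping the leftmost entry strictly greater than the inserted value down to the next row. The recording tableau Q records, in position (i, j), the step at which that cell was added to P.
  Insert 1 (step 1): P = [1];  Q = [1]
  Insert 5 (step 2): P = [1, 5];  Q = [1, 2]
  Insert 4 (step 3): P = [1, 4] / [5];  Q = [1, 2] / [3]
  Insert 3 (step 4): P = [1, 3] / [4] / [5];  Q = [1, 2] / [3] / [4]
  Insert 7 (step 5): P = [1, 3, 7] / [4] / [5];  Q = [1, 2, 5] / [3] / [4]
  Insert 2 (step 6): P = [1, 2, 7] / [3] / [4] / [5];  Q = [1, 2, 5] / [3] / [4] / [6]
  Insert 6 (step 7): P = [1, 2, 6] / [3, 7] / [4] / [5];  Q = [1, 2, 5] / [3, 7] / [4] / [6]
  Insert 8 (step 8): P = [1, 2, 6, 8] / [3, 7] / [4] / [5];  Q = [1, 2, 5, 8] / [3, 7] / [4] / [6]
Final shape: (4, 2, 1, 1).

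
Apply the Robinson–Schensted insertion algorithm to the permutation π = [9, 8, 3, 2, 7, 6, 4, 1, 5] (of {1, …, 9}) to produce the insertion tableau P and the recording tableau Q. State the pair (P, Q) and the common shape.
P = [1, 4, 5] / [2, 6] / [3] / [7] / [8] / [9];  Q = [1, 5, 9] / [2, 6] / [3] / [4] / [7] / [8];  common shape = (3, 2, 1, 1, 1, 1)

Row-insert the values π_1, π_2, … into P one at a time, bumping the leftmost entry strictly greater than the inserted value down to the next row. The recording tableau Q records, in position (i, j), the step at which that cell was added to P.
  Insert 9 (step 1): P = [9];  Q = [1]
  Insert 8 (step 2): P = [8] / [9];  Q = [1] / [2]
  Insert 3 (step 3): P = [3] / [8] / [9];  Q = [1] / [2] / [3]
  Insert 2 (step 4): P = [2] / [3] / [8] / [9];  Q = [1] / [2] / [3] / [4]
  Insert 7 (step 5): P = [2, 7] / [3] / [8] / [9];  Q = [1, 5] / [2] / [3] / [4]
  Insert 6 (step 6): P = [2, 6] / [3, 7] / [8] / [9];  Q = [1, 5] / [2, 6] / [3] / [4]
  Insert 4 (step 7): P = [2, 4] / [3, 6] / [7] / [8] / [9];  Q = [1, 5] / [2, 6] / [3] / [4] / [7]
  Insert 1 (step 8): P = [1, 4] / [2, 6] / [3] / [7] / [8] / [9];  Q = [1, 5] / [2, 6] / [3] / [4] / [7] / [8]
  Insert 5 (step 9): P = [1, 4, 5] / [2, 6] / [3] / [7] / [8] / [9];  Q = [1, 5, 9] / [2, 6] / [3] / [4] / [7] / [8]
Final shape: (3, 2, 1, 1, 1, 1).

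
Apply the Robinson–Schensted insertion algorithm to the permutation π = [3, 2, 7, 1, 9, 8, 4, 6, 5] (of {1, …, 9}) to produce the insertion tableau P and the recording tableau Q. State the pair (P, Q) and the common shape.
P = [1, 4, 5] / [2, 6, 8] / [3, 7] / [9];  Q = [1, 3, 5] / [2, 6, 8] / [4, 7] / [9];  common shape = (3, 3, 2, 1)

Row-insert the values π_1, π_2, … into P one at a time, bumping the leftmost entry strictly greater than the inserted value down to the next row. The recording tableau Q records, in position (i, j), the step at which that cell was added to P.
  Insert 3 (step 1): P = [3];  Q = [1]
  Insert 2 (step 2): P = [2] / [3];  Q = [1] / [2]
  Insert 7 (step 3): P = [2, 7] / [3];  Q = [1, 3] / [2]
  Insert 1 (step 4): P = [1, 7] / [2] / [3];  Q = [1, 3] / [2] / [4]
  Insert 9 (step 5): P = [1, 7, 9] / [2] / [3];  Q = [1, 3, 5] / [2] / [4]
  Insert 8 (step 6): P = [1, 7, 8] / [2, 9] / [3];  Q = [1, 3, 5] / [2, 6] / [4]
  Insert 4 (step 7): P = [1, 4, 8] / [2, 7] / [3, 9];  Q = [1, 3, 5] / [2, 6] / [4, 7]
  Insert 6 (step 8): P = [1, 4, 6] / [2, 7, 8] / [3, 9];  Q = [1, 3, 5] / [2, 6, 8] / [4, 7]
  Insert 5 (step 9): P = [1, 4, 5] / [2, 6, 8] / [3, 7] / [9];  Q = [1, 3, 5] / [2, 6, 8] / [4, 7] / [9]
Final shape: (3, 3, 2, 1).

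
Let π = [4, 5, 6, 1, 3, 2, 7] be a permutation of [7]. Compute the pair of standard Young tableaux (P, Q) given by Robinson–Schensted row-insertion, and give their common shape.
P = [1, 2, 6, 7] / [3, 5] / [4];  Q = [1, 2, 3, 7] / [4, 5] / [6];  common shape = (4, 2, 1)

Row-insert the values π_1, π_2, … into P one at a time, bumping the leftmost entry strictly greater than the inserted value down to the next row. The recording tableau Q records, in position (i, j), the step at which that cell was added to P.
  Insert 4 (step 1): P = [4];  Q = [1]
  Insert 5 (step 2): P = [4, 5];  Q = [1, 2]
  Insert 6 (step 3): P = [4, 5, 6];  Q = [1, 2, 3]
  Insert 1 (step 4): P = [1, 5, 6] / [4];  Q = [1, 2, 3] / [4]
  Insert 3 (step 5): P = [1, 3, 6] / [4, 5];  Q = [1, 2, 3] / [4, 5]
  Insert 2 (step 6): P = [1, 2, 6] / [3, 5] / [4];  Q = [1, 2, 3] / [4, 5] / [6]
  Insert 7 (step 7): P = [1, 2, 6, 7] / [3, 5] / [4];  Q = [1, 2, 3, 7] / [4, 5] / [6]
Final shape: (4, 2, 1).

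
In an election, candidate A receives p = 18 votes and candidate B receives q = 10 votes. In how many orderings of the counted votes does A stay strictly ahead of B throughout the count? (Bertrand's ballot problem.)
Strict-lead orderings = 3749460

Total orderings of the 28 votes with 18 for A: C(28, 18) = 13123110. By the Bertrand ballot formula (Cycle Lemma / reflection principle), the number of orderings in which A is strictly ahead of B throughout is (p − q)/(p + q) · C(p + q, p) = (18 − 10)/(18 + 10) · 13123110 = 3749460.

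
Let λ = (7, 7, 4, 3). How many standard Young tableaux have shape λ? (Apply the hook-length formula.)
# SYT of shape (7, 7, 4, 3) = 90530440

Hook-length formula: f^λ = n! / Π hook(c), product over all cells c of the Young diagram. For λ = (7, 7, 4, 3), n = 21 boxes. Hook lengths by row (left-to-right, top-to-bottom): [10, 9, 8, 6, 4, 3, 2]; [9, 8, 7, 5, 3, 2, 1]; [5, 4, 3, 1]; [3, 2, 1]. Product of hooks = 564350976000. So f^λ = 21! / 564350976000 = 51090942171709440000 / 564350976000 = 90530440.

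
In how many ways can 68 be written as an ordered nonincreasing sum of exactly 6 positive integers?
p(68, 6 parts) = 22856

Partitions of n into exactly k parts are in bijection with partitions of n − k into at most k parts (subtract 1 from each part). So p(68, exactly 6) = p(62, parts ≤ 6). Computing via the recurrence p(m, j) = p(m, j−1) + p(m−j, j) gives 22856.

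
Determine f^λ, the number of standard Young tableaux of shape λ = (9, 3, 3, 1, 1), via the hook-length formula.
# SYT of shape (9, 3, 3, 1, 1) = 586432

Hook-length formula: f^λ = n! / Π hook(c), product over all cells c of the Young diagram. For λ = (9, 3, 3, 1, 1), n = 17 boxes. Hook lengths by row (left-to-right, top-to-bottom): [13, 10, 9, 6, 5, 4, 3, 2, 1]; [6, 3, 2]; [5, 2, 1]; [2]; [1]. Product of hooks = 606528000. So f^λ = 17! / 606528000 = 355687428096000 / 606528000 = 586432.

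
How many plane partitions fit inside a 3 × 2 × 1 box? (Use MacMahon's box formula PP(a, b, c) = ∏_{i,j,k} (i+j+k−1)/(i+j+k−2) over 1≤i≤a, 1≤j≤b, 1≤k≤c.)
PP(3, 2, 1) = 10

Evaluate the triple product over i = 1..3, j = 1..2, k = 1..1. The factors are (2/1) · (3/2) · (3/2) · (4/3) · (4/3) · (5/4). The numerators and denominators telescope so the product is an integer; carrying out the multiplication exactly gives PP(3, 2, 1) = 10.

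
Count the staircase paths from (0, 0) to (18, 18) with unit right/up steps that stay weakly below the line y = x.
C_18 = 477638700

These NE paths below the diagonal are counted by the Catalan number C_n = (1/(n + 1)) · C(2n, n). For n = 18: C_18 = (1/19) · C(36, 18) = 9075135300/19 = 477638700.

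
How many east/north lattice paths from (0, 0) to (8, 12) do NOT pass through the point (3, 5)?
Number of paths = 81618

Total paths from (0, 0) to (8, 12): C(20, 8) = 125970. Paths through (3, 5): (paths (0, 0) → (3, 5)) × (paths (3, 5) → (8, 12)) = C(8, 3) · C(12, 5) = 56 · 792 = 44352. Avoidance count = 125970 − 44352 = 81618.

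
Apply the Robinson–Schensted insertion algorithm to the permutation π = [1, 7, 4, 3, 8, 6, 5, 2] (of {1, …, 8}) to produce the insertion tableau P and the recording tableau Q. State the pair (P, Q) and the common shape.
P = [1, 2, 5] / [3, 6] / [4, 8] / [7];  Q = [1, 2, 5] / [3, 6] / [4, 7] / [8];  common shape = (3, 2, 2, 1)

Row-insert the values π_1, π_2, … into P one at a time, bumping the leftmost entry strictly greater than the inserted value down to the next row. The recording tableau Q records, in position (i, j), the step at which that cell was added to P.
  Insert 1 (step 1): P = [1];  Q = [1]
  Insert 7 (step 2): P = [1, 7];  Q = [1, 2]
  Insert 4 (step 3): P = [1, 4] / [7];  Q = [1, 2] / [3]
  Insert 3 (step 4): P = [1, 3] / [4] / [7];  Q = [1, 2] / [3] / [4]
  Insert 8 (step 5): P = [1, 3, 8] / [4] / [7];  Q = [1, 2, 5] / [3] / [4]
  Insert 6 (step 6): P = [1, 3, 6] / [4, 8] / [7];  Q = [1, 2, 5] / [3, 6] / [4]
  Insert 5 (step 7): P = [1, 3, 5] / [4, 6] / [7, 8];  Q = [1, 2, 5] / [3, 6] / [4, 7]
  Insert 2 (step 8): P = [1, 2, 5] / [3, 6] / [4, 8] / [7];  Q = [1, 2, 5] / [3, 6] / [4, 7] / [8]
Final shape: (3, 2, 2, 1).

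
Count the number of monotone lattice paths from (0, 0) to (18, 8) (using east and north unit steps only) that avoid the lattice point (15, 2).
Number of paths = 1550851

Total paths from (0, 0) to (18, 8): C(26, 18) = 1562275. Paths through (15, 2): (paths (0, 0) → (15, 2)) × (paths (15, 2) → (18, 8)) = C(17, 15) · C(9, 3) = 136 · 84 = 11424. Avoidance count = 1562275 − 11424 = 1550851.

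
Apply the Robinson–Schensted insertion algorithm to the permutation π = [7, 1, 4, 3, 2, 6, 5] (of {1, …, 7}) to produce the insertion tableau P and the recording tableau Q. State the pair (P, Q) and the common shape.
P = [1, 2, 5] / [3, 6] / [4] / [7];  Q = [1, 3, 6] / [2, 7] / [4] / [5];  common shape = (3, 2, 1, 1)

Row-insert the values π_1, π_2, … into P one at a time, bumping the leftmost entry strictly greater than the inserted value down to the next row. The recording tableau Q records, in position (i, j), the step at which that cell was added to P.
  Insert 7 (step 1): P = [7];  Q = [1]
  Insert 1 (step 2): P = [1] / [7];  Q = [1] / [2]
  Insert 4 (step 3): P = [1, 4] / [7];  Q = [1, 3] / [2]
  Insert 3 (step 4): P = [1, 3] / [4] / [7];  Q = [1, 3] / [2] / [4]
  Insert 2 (step 5): P = [1, 2] / [3] / [4] / [7];  Q = [1, 3] / [2] / [4] / [5]
  Insert 6 (step 6): P = [1, 2, 6] / [3] / [4] / [7];  Q = [1, 3, 6] / [2] / [4] / [5]
  Insert 5 (step 7): P = [1, 2, 5] / [3, 6] / [4] / [7];  Q = [1, 3, 6] / [2, 7] / [4] / [5]
Final shape: (3, 2, 1, 1).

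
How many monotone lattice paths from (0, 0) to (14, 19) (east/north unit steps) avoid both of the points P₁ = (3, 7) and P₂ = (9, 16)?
Number of paths = 575786840

Inclusion–exclusion. Total paths: C(33, 14) = 818809200. Through P₁: C(10, 3)·C(23, 11) = 162249360. Through P₂: C(25, 9)·C(8, 5) = 114406600. Since P₁ is strictly southwest of P₂, a monotone path through both must visit P₁ then P₂; paths through both = C(10, 3)·C(15, 6)·C(8, 5) = 33633600. Avoid both = 818809200 − 162249360 − 114406600 + 33633600 = 575786840.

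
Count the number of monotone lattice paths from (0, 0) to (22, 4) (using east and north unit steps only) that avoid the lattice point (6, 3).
Number of paths = 13522

Total paths from (0, 0) to (22, 4): C(26, 22) = 14950. Paths through (6, 3): (paths (0, 0) → (6, 3)) × (paths (6, 3) → (22, 4)) = C(9, 6) · C(17, 16) = 84 · 17 = 1428. Avoidance count = 14950 − 1428 = 13522.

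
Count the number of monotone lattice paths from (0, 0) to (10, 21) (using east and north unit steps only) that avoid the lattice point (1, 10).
Number of paths = 42504605

Total paths from (0, 0) to (10, 21): C(31, 10) = 44352165. Paths through (1, 10): (paths (0, 0) → (1, 10)) × (paths (1, 10) → (10, 21)) = C(11, 1) · C(20, 9) = 11 · 167960 = 1847560. Avoidance count = 44352165 − 1847560 = 42504605.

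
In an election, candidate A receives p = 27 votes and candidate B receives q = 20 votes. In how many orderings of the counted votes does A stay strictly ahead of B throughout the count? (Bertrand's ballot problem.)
Strict-lead orderings = 1453986335186

Total orderings of the 47 votes with 27 for A: C(47, 27) = 9762479679106. By the Bertrand ballot formula (Cycle Lemma / reflection principle), the number of orderings in which A is strictly ahead of B throughout is (p − q)/(p + q) · C(p + q, p) = (27 − 20)/(27 + 20) · 9762479679106 = 1453986335186.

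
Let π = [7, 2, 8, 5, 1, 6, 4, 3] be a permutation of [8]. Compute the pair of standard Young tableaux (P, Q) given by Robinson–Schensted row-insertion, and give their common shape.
P = [1, 3, 6] / [2, 4] / [5, 8] / [7];  Q = [1, 3, 6] / [2, 4] / [5, 7] / [8];  common shape = (3, 2, 2, 1)

Row-insert the values π_1, π_2, … into P one at a time, bumping the leftmost entry strictly greater than the inserted value down to the next row. The recording tableau Q records, in position (i, j), the step at which that cell was added to P.
  Insert 7 (step 1): P = [7];  Q = [1]
  Insert 2 (step 2): P = [2] / [7];  Q = [1] / [2]
  Insert 8 (step 3): P = [2, 8] / [7];  Q = [1, 3] / [2]
  Insert 5 (step 4): P = [2, 5] / [7, 8];  Q = [1, 3] / [2, 4]
  Insert 1 (step 5): P = [1, 5] / [2, 8] / [7];  Q = [1, 3] / [2, 4] / [5]
  Insert 6 (step 6): P = [1, 5, 6] / [2, 8] / [7];  Q = [1, 3, 6] / [2, 4] / [5]
  Insert 4 (step 7): P = [1, 4, 6] / [2, 5] / [7, 8];  Q = [1, 3, 6] / [2, 4] / [5, 7]
  Insert 3 (step 8): P = [1, 3, 6] / [2, 4] / [5, 8] / [7];  Q = [1, 3, 6] / [2, 4] / [5, 7] / [8]
Final shape: (3, 2, 2, 1).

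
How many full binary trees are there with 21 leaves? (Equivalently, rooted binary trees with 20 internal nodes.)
C_20 = 6564120420

These full binary trees are counted by the Catalan number C_n = (1/(n + 1)) · C(2n, n). For n = 20: C_20 = (1/21) · C(40, 20) = 137846528820/21 = 6564120420.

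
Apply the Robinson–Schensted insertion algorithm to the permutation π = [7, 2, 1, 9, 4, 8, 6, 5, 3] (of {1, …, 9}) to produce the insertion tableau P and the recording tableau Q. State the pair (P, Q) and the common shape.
P = [1, 3, 5] / [2, 4] / [6, 8] / [7] / [9];  Q = [1, 4, 6] / [2, 5] / [3, 7] / [8] / [9];  common shape = (3, 2, 2, 1, 1)

Row-insert the values π_1, π_2, … into P one at a time, bumping the leftmost entry strictly greater than the inserted value down to the next row. The recording tableau Q records, in position (i, j), the step at which that cell was added to P.
  Insert 7 (step 1): P = [7];  Q = [1]
  Insert 2 (step 2): P = [2] / [7];  Q = [1] / [2]
  Insert 1 (step 3): P = [1] / [2] / [7];  Q = [1] / [2] / [3]
  Insert 9 (step 4): P = [1, 9] / [2] / [7];  Q = [1, 4] / [2] / [3]
  Insert 4 (step 5): P = [1, 4] / [2, 9] / [7];  Q = [1, 4] / [2, 5] / [3]
  Insert 8 (step 6): P = [1, 4, 8] / [2, 9] / [7];  Q = [1, 4, 6] / [2, 5] / [3]
  Insert 6 (step 7): P = [1, 4, 6] / [2, 8] / [7, 9];  Q = [1, 4, 6] / [2, 5] / [3, 7]
  Insert 5 (step 8): P = [1, 4, 5] / [2, 6] / [7, 8] / [9];  Q = [1, 4, 6] / [2, 5] / [3, 7] / [8]
  Insert 3 (step 9): P = [1, 3, 5] / [2, 4] / [6, 8] / [7] / [9];  Q = [1, 4, 6] / [2, 5] / [3, 7] / [8] / [9]
Final shape: (3, 2, 2, 1, 1).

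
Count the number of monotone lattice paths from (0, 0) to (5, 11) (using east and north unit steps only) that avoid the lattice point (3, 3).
Number of paths = 3468

Total paths from (0, 0) to (5, 11): C(16, 5) = 4368. Paths through (3, 3): (paths (0, 0) → (3, 3)) × (paths (3, 3) → (5, 11)) = C(6, 3) · C(10, 2) = 20 · 45 = 900. Avoidance count = 4368 − 900 = 3468.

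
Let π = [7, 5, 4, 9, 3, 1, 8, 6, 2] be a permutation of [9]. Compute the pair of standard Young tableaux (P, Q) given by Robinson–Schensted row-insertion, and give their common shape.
P = [1, 2] / [3, 6] / [4, 8] / [5, 9] / [7];  Q = [1, 4] / [2, 7] / [3, 8] / [5, 9] / [6];  common shape = (2, 2, 2, 2, 1)

Row-insert the values π_1, π_2, … into P one at a time, bumping the leftmost entry strictly greater than the inserted value down to the next row. The recording tableau Q records, in position (i, j), the step at which that cell was added to P.
  Insert 7 (step 1): P = [7];  Q = [1]
  Insert 5 (step 2): P = [5] / [7];  Q = [1] / [2]
  Insert 4 (step 3): P = [4] / [5] / [7];  Q = [1] / [2] / [3]
  Insert 9 (step 4): P = [4, 9] / [5] / [7];  Q = [1, 4] / [2] / [3]
  Insert 3 (step 5): P = [3, 9] / [4] / [5] / [7];  Q = [1, 4] / [2] / [3] / [5]
  Insert 1 (step 6): P = [1, 9] / [3] / [4] / [5] / [7];  Q = [1, 4] / [2] / [3] / [5] / [6]
  Insert 8 (step 7): P = [1, 8] / [3, 9] / [4] / [5] / [7];  Q = [1, 4] / [2, 7] / [3] / [5] / [6]
  Insert 6 (step 8): P = [1, 6] / [3, 8] / [4, 9] / [5] / [7];  Q = [1, 4] / [2, 7] / [3, 8] / [5] / [6]
  Insert 2 (step 9): P = [1, 2] / [3, 6] / [4, 8] / [5, 9] / [7];  Q = [1, 4] / [2, 7] / [3, 8] / [5, 9] / [6]
Final shape: (2, 2, 2, 2, 1).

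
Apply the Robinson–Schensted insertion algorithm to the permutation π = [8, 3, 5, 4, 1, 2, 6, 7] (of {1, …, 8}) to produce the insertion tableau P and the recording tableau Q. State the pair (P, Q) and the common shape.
P = [1, 2, 6, 7] / [3, 4] / [5] / [8];  Q = [1, 3, 7, 8] / [2, 6] / [4] / [5];  common shape = (4, 2, 1, 1)

Row-insert the values π_1, π_2, … into P one at a time, bumping the leftmost entry strictly greater than the inserted value down to the next row. The recording tableau Q records, in position (i, j), the step at which that cell was added to P.
  Insert 8 (step 1): P = [8];  Q = [1]
  Insert 3 (step 2): P = [3] / [8];  Q = [1] / [2]
  Insert 5 (step 3): P = [3, 5] / [8];  Q = [1, 3] / [2]
  Insert 4 (step 4): P = [3, 4] / [5] / [8];  Q = [1, 3] / [2] / [4]
  Insert 1 (step 5): P = [1, 4] / [3] / [5] / [8];  Q = [1, 3] / [2] / [4] / [5]
  Insert 2 (step 6): P = [1, 2] / [3, 4] / [5] / [8];  Q = [1, 3] / [2, 6] / [4] / [5]
  Insert 6 (step 7): P = [1, 2, 6] / [3, 4] / [5] / [8];  Q = [1, 3, 7] / [2, 6] / [4] / [5]
  Insert 7 (step 8): P = [1, 2, 6, 7] / [3, 4] / [5] / [8];  Q = [1, 3, 7, 8] / [2, 6] / [4] / [5]
Final shape: (4, 2, 1, 1).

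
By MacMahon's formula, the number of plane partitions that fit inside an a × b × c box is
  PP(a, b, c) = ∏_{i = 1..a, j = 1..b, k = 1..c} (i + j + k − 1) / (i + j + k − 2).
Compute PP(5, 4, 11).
PP(5, 4, 11) = 381644355456

Evaluate the triple product over i = 1..5, j = 1..4, k = 1..11. The factors are (2/1) · (3/2) · (4/3) · (5/4) · (6/5) · (7/6) · (8/7) · (9/8) · … (220 factors total). The numerators and denominators telescope so the product is an integer; carrying out the multiplication exactly gives PP(5, 4, 11) = 381644355456.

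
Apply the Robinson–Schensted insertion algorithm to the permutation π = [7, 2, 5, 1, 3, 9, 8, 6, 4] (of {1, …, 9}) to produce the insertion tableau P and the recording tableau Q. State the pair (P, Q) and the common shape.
P = [1, 3, 4] / [2, 5, 6] / [7, 8] / [9];  Q = [1, 3, 6] / [2, 5, 7] / [4, 8] / [9];  common shape = (3, 3, 2, 1)

Row-insert the values π_1, π_2, … into P one at a time, bumping the leftmost entry strictly greater than the inserted value down to the next row. The recording tableau Q records, in position (i, j), the step at which that cell was added to P.
  Insert 7 (step 1): P = [7];  Q = [1]
  Insert 2 (step 2): P = [2] / [7];  Q = [1] / [2]
  Insert 5 (step 3): P = [2, 5] / [7];  Q = [1, 3] / [2]
  Insert 1 (step 4): P = [1, 5] / [2] / [7];  Q = [1, 3] / [2] / [4]
  Insert 3 (step 5): P = [1, 3] / [2, 5] / [7];  Q = [1, 3] / [2, 5] / [4]
  Insert 9 (step 6): P = [1, 3, 9] / [2, 5] / [7];  Q = [1, 3, 6] / [2, 5] / [4]
  Insert 8 (step 7): P = [1, 3, 8] / [2, 5, 9] / [7];  Q = [1, 3, 6] / [2, 5, 7] / [4]
  Insert 6 (step 8): P = [1, 3, 6] / [2, 5, 8] / [7, 9];  Q = [1, 3, 6] / [2, 5, 7] / [4, 8]
  Insert 4 (step 9): P = [1, 3, 4] / [2, 5, 6] / [7, 8] / [9];  Q = [1, 3, 6] / [2, 5, 7] / [4, 8] / [9]
Final shape: (3, 3, 2, 1).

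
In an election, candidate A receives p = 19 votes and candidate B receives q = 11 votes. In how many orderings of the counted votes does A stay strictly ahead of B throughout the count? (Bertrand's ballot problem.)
Strict-lead orderings = 14567280

Total orderings of the 30 votes with 19 for A: C(30, 19) = 54627300. By the Bertrand ballot formula (Cycle Lemma / reflection principle), the number of orderings in which A is strictly ahead of B throughout is (p − q)/(p + q) · C(p + q, p) = (19 − 11)/(19 + 11) · 54627300 = 14567280.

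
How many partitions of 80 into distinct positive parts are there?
q(80) = 77312

A partition into distinct parts is a strictly decreasing sequence summing to n. The recurrence d(n, m) = d(n, m−1) + d(n−m, m−1) (use part m at most once) with q(n) = d(n, n) gives q(80) = 77312. (Euler's theorem: # distinct-part partitions = # odd-part partitions.)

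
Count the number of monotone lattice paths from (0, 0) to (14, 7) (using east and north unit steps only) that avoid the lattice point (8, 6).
Number of paths = 95259

Total paths from (0, 0) to (14, 7): C(21, 14) = 116280. Paths through (8, 6): (paths (0, 0) → (8, 6)) × (paths (8, 6) → (14, 7)) = C(14, 8) · C(7, 6) = 3003 · 7 = 21021. Avoidance count = 116280 − 21021 = 95259.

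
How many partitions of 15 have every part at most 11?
p(15, parts ≤ 11) = 169

Partitions of 15 with all parts ≤ 11: 11+4, 11+3+1, 11+2+2, 11+2+1+1, 11+1+1+1+1, 10+5, 10+4+1, 10+3+2, 10+3+1+1, 10+2+2+1, 10+2+1+1+1, 10+1+1+1+1+1, 9+6, 9+5+1, 9+4+2, 9+4+1+1, 9+3+3, 9+3+2+1, 9+3+1+1+1, 9+2+2+2, 9+2+2+1+1, 9+2+1+1+1+1, 9+1+1+1+1+1+1, 8+7, 8+6+1, 8+5+2, 8+5+1+1, 8+4+3, 8+4+2+1, 8+4+1+1+1, … (169 total). Count = 169.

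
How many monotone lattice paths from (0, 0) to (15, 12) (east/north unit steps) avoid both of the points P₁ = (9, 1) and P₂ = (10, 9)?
Number of paths = 12091972

Inclusion–exclusion. Total paths: C(27, 15) = 17383860. Through P₁: C(10, 9)·C(17, 6) = 123760. Through P₂: C(19, 10)·C(8, 5) = 5173168. Since P₁ is strictly southwest of P₂, a monotone path through both must visit P₁ then P₂; paths through both = C(10, 9)·C(9, 1)·C(8, 5) = 5040. Avoid both = 17383860 − 123760 − 5173168 + 5040 = 12091972.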